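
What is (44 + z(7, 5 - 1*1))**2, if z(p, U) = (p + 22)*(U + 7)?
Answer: 131769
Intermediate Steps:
z(p, U) = (7 + U)*(22 + p) (z(p, U) = (22 + p)*(7 + U) = (7 + U)*(22 + p))
(44 + z(7, 5 - 1*1))**2 = (44 + (154 + 7*7 + 22*(5 - 1*1) + (5 - 1*1)*7))**2 = (44 + (154 + 49 + 22*(5 - 1) + (5 - 1)*7))**2 = (44 + (154 + 49 + 22*4 + 4*7))**2 = (44 + (154 + 49 + 88 + 28))**2 = (44 + 319)**2 = 363**2 = 131769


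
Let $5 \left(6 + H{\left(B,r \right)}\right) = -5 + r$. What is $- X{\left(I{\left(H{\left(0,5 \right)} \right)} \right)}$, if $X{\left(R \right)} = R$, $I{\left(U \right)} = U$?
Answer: $6$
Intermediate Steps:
$H{\left(B,r \right)} = -7 + \frac{r}{5}$ ($H{\left(B,r \right)} = -6 + \frac{-5 + r}{5} = -6 + \left(-1 + \frac{r}{5}\right) = -7 + \frac{r}{5}$)
$- X{\left(I{\left(H{\left(0,5 \right)} \right)} \right)} = - (-7 + \frac{1}{5} \cdot 5) = - (-7 + 1) = \left(-1\right) \left(-6\right) = 6$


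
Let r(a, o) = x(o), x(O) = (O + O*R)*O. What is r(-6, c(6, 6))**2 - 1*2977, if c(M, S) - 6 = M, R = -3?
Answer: 79967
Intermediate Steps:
c(M, S) = 6 + M
x(O) = -2*O**2 (x(O) = (O + O*(-3))*O = (O - 3*O)*O = (-2*O)*O = -2*O**2)
r(a, o) = -2*o**2
r(-6, c(6, 6))**2 - 1*2977 = (-2*(6 + 6)**2)**2 - 1*2977 = (-2*12**2)**2 - 2977 = (-2*144)**2 - 2977 = (-288)**2 - 2977 = 82944 - 2977 = 79967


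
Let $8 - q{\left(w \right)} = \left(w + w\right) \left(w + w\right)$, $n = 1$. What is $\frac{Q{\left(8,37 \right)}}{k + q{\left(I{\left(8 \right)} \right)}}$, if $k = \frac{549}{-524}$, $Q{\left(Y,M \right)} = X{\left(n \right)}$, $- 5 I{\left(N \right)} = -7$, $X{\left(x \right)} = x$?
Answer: $- \frac{13100}{11629} \approx -1.1265$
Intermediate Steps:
$I{\left(N \right)} = \frac{7}{5}$ ($I{\left(N \right)} = \left(- \frac{1}{5}\right) \left(-7\right) = \frac{7}{5}$)
$Q{\left(Y,M \right)} = 1$
$k = - \frac{549}{524}$ ($k = 549 \left(- \frac{1}{524}\right) = - \frac{549}{524} \approx -1.0477$)
$q{\left(w \right)} = 8 - 4 w^{2}$ ($q{\left(w \right)} = 8 - \left(w + w\right) \left(w + w\right) = 8 - 2 w 2 w = 8 - 4 w^{2}$)
$\frac{Q{\left(8,37 \right)}}{k + q{\left(I{\left(8 \right)} \right)}} = 1 \frac{1}{- \frac{549}{524} + \left(8 - 4 \left(\frac{7}{5}\right)^{2}\right)} = 1 \frac{1}{- \frac{549}{524} + \left(8 - \frac{196}{25}\right)} = 1 \frac{1}{- \frac{549}{524} + \frac{4}{25}} = 1 \frac{1}{- \frac{11629}{13100}} = 1 \left(- \frac{13100}{11629}\right) = - \frac{13100}{11629}$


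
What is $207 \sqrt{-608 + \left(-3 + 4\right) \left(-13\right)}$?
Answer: $621 i \sqrt{69} \approx 5158.4 i$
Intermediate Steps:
$207 \sqrt{-608 + \left(-3 + 4\right) \left(-13\right)} = 207 \sqrt{-608 + 1 \left(-13\right)} = 207 \sqrt{-608 - 13} = 207 \sqrt{-621} = 207 \cdot 3 i \sqrt{69} = 621 i \sqrt{69}$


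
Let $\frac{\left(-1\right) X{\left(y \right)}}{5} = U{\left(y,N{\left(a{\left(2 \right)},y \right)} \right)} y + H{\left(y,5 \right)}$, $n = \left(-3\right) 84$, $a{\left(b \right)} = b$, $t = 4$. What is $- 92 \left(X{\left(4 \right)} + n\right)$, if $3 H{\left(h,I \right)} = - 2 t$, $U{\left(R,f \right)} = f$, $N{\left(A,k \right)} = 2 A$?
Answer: $\frac{87952}{3} \approx 29317.0$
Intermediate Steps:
$n = -252$
$H{\left(h,I \right)} = - \frac{8}{3}$ ($H{\left(h,I \right)} = \frac{\left(-2\right) 4}{3} = \frac{1}{3} \left(-8\right) = - \frac{8}{3}$)
$X{\left(y \right)} = \frac{40}{3} - 20 y$ ($X{\left(y \right)} = - 5 \left(2 \cdot 2 y - \frac{8}{3}\right) = - 5 \left(4 y - \frac{8}{3}\right) = - 5 \left(- \frac{8}{3} + 4 y\right) = \frac{40}{3} - 20 y$)
$- 92 \left(X{\left(4 \right)} + n\right) = - 92 \left(\left(\frac{40}{3} - 80\right) - 252\right) = - 92 \left(- \frac{200}{3} - 252\right) = \left(-92\right) \left(- \frac{956}{3}\right) = \frac{87952}{3}$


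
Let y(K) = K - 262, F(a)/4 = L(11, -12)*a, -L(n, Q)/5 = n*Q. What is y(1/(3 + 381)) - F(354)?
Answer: -358971647/384 ≈ -9.3482e+5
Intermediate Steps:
L(n, Q) = -5*Q*n (L(n, Q) = -5*n*Q = -5*Q*n)
F(a) = 2640*a (F(a) = 4*((-5*(-12)*11)*a) = 4*(660*a) = 2640*a)
y(K) = -262 + K
y(1/(3 + 381)) - F(354) = (-262 + 1/(3 + 381)) - 2640*354 = (-262 + 1/384) - 1*934560 = (-262 + 1/384) - 934560 = -100607/384 - 934560 = -358971647/384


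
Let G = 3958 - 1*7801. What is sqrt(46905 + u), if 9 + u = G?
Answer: sqrt(43053) ≈ 207.49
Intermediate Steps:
G = -3843 (G = 3958 - 7801 = -3843)
u = -3852 (u = -9 - 3843 = -3852)
sqrt(46905 + u) = sqrt(46905 - 3852) = sqrt(43053)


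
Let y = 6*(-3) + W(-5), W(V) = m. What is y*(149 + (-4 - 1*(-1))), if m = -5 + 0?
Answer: -3358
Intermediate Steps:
m = -5
W(V) = -5
y = -23 (y = 6*(-3) - 5 = -18 - 5 = -23)
y*(149 + (-4 - 1*(-1))) = -23*(149 + (-4 - 1*(-1))) = -23*(149 + (-4 + 1)) = -23*(149 - 3) = -23*146 = -3358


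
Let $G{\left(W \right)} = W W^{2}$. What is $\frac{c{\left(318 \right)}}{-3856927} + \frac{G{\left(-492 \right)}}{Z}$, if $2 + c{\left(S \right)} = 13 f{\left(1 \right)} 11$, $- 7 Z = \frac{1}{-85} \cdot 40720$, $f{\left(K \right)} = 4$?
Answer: $- \frac{3416360611927614}{1963175843} \approx -1.7402 \cdot 10^{6}$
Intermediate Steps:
$G{\left(W \right)} = W^{3}$
$Z = \frac{8144}{119}$ ($Z = - \frac{\frac{1}{-85} \cdot 40720}{7} = - \frac{\left(- \frac{1}{85}\right) 40720}{7} = \left(- \frac{1}{7}\right) \left(- \frac{8144}{17}\right) = \frac{8144}{119} \approx 68.437$)
$c{\left(S \right)} = 570$ ($c{\left(S \right)} = -2 + 13 \cdot 4 \cdot 11 = -2 + 52 \cdot 11 = -2 + 572 = 570$)
$\frac{c{\left(318 \right)}}{-3856927} + \frac{G{\left(-492 \right)}}{Z} = \frac{570}{-3856927} + \frac{\left(-492\right)^{3}}{\frac{8144}{119}} = 570 \left(- \frac{1}{3856927}\right) - \frac{885772692}{509} = - \frac{570}{3856927} - \frac{885772692}{509} = - \frac{3416360611927614}{1963175843}$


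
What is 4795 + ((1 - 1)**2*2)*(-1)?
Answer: 4795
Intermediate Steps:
4795 + ((1 - 1)**2*2)*(-1) = 4795 + (0**2*2)*(-1) = 4795 + (0*2)*(-1) = 4795 + 0*(-1) = 4795 + 0 = 4795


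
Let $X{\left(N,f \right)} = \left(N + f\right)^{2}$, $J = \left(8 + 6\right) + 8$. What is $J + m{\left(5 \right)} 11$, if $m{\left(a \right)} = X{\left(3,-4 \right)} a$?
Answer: $77$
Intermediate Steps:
$J = 22$ ($J = 14 + 8 = 22$)
$m{\left(a \right)} = a$ ($m{\left(a \right)} = \left(3 - 4\right)^{2} a = \left(-1\right)^{2} a = 1 a = a$)
$J + m{\left(5 \right)} 11 = 22 + 5 \cdot 11 = 22 + 55 = 77$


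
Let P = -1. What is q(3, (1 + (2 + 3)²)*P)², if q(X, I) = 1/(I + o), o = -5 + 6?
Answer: 1/625 ≈ 0.0016000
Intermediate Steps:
o = 1
q(X, I) = 1/(1 + I) (q(X, I) = 1/(I + 1) = 1/(1 + I))
q(3, (1 + (2 + 3)²)*P)² = (1/(1 + (1 + (2 + 3)²)*(-1)))² = (1/(1 + (1 + 5²)*(-1)))² = (1/(1 + (1 + 25)*(-1)))² = (1/(1 + 26*(-1)))² = (1/(1 - 26))² = (1/(-25))² = (-1/25)² = 1/625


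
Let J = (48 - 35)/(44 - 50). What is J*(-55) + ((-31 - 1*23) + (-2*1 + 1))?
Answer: 385/6 ≈ 64.167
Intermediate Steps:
J = -13/6 (J = 13/(-6) = 13*(-1/6) = -13/6 ≈ -2.1667)
J*(-55) + ((-31 - 1*23) + (-2*1 + 1)) = -13/6*(-55) + ((-31 - 1*23) + (-2*1 + 1)) = 715/6 + ((-31 - 23) + (-2 + 1)) = 715/6 + (-54 - 1) = 715/6 - 55 = 385/6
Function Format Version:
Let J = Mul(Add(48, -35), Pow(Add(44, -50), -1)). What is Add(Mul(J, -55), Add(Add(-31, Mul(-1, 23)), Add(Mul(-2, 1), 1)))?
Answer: Rational(385, 6) ≈ 64.167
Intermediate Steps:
J = Rational(-13, 6) (J = Mul(13, Pow(-6, -1)) = Mul(13, Rational(-1, 6)) = Rational(-13, 6) ≈ -2.1667)
Add(Mul(J, -55), Add(Add(-31, Mul(-1, 23)), Add(Mul(-2, 1), 1))) = Add(Mul(Rational(-13, 6), -55), Add(Add(-31, Mul(-1, 23)), Add(Mul(-2, 1), 1))) = Add(Rational(715, 6), Add(Add(-31, -23), Add(-2, 1))) = Add(Rational(715, 6), Add(-54, -1)) = Add(Rational(715, 6), -55) = Rational(385, 6)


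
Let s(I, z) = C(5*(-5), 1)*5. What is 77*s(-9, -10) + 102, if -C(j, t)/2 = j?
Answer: 19352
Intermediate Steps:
C(j, t) = -2*j
s(I, z) = 250 (s(I, z) = -10*(-5)*5 = -2*(-25)*5 = 50*5 = 250)
77*s(-9, -10) + 102 = 77*250 + 102 = 19250 + 102 = 19352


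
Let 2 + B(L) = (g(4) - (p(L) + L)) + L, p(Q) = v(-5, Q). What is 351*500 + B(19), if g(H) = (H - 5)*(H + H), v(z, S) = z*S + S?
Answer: 175566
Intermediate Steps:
v(z, S) = S + S*z (v(z, S) = S*z + S = S + S*z)
p(Q) = -4*Q (p(Q) = Q*(1 - 5) = Q*(-4) = -4*Q)
g(H) = 2*H*(-5 + H) (g(H) = (-5 + H)*(2*H) = 2*H*(-5 + H))
B(L) = -10 + 4*L (B(L) = -2 + ((2*4*(-5 + 4) - (-4*L + L)) + L) = -2 + ((2*4*(-1) - (-3)*L) + L) = -2 + ((-8 + 3*L) + L) = -2 + (-8 + 4*L) = -10 + 4*L)
351*500 + B(19) = 351*500 + (-10 + 4*19) = 175500 + (-10 + 76) = 175500 + 66 = 175566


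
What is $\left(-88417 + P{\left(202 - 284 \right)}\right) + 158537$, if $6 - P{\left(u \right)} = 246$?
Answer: $69880$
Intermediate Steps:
$P{\left(u \right)} = -240$ ($P{\left(u \right)} = 6 - 246 = -240$)
$\left(-88417 + P{\left(202 - 284 \right)}\right) + 158537 = \left(-88417 - 240\right) + 158537 = -88657 + 158537 = 69880$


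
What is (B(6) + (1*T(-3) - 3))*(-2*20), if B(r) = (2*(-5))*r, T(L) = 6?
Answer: 2280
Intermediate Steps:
B(r) = -10*r
(B(6) + (1*T(-3) - 3))*(-2*20) = (-10*6 + (1*6 - 3))*(-2*20) = (-60 + (6 - 3))*(-40) = (-60 + 3)*(-40) = -57*(-40) = 2280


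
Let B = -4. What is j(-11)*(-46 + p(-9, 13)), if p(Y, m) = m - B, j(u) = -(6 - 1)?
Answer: 145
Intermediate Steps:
j(u) = -5 (j(u) = -1*5 = -5)
p(Y, m) = 4 + m (p(Y, m) = m - 1*(-4) = m + 4 = 4 + m)
j(-11)*(-46 + p(-9, 13)) = -5*(-46 + (4 + 13)) = -5*(-46 + 17) = -5*(-29) = 145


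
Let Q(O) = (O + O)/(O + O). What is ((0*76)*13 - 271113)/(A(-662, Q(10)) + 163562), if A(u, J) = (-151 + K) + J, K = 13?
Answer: -90371/54475 ≈ -1.6589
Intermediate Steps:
Q(O) = 1 (Q(O) = (2*O)/((2*O)) = (2*O)*(1/(2*O)) = 1)
A(u, J) = -138 + J (A(u, J) = (-151 + 13) + J = -138 + J)
((0*76)*13 - 271113)/(A(-662, Q(10)) + 163562) = ((0*76)*13 - 271113)/((-138 + 1) + 163562) = (0*13 - 271113)/(-137 + 163562) = (0 - 271113)/163425 = -271113*1/163425 = -90371/54475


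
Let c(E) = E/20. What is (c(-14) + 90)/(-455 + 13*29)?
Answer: -893/780 ≈ -1.1449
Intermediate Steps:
c(E) = E/20 (c(E) = E*(1/20) = E/20)
(c(-14) + 90)/(-455 + 13*29) = ((1/20)*(-14) + 90)/(-455 + 13*29) = (-7/10 + 90)/(-455 + 377) = (893/10)/(-78) = (893/10)*(-1/78) = -893/780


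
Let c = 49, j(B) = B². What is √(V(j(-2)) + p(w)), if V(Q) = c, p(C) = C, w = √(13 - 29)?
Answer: √(49 + 4*I) ≈ 7.0058 + 0.28548*I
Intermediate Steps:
w = 4*I (w = √(-16) = 4*I ≈ 4.0*I)
V(Q) = 49
√(V(j(-2)) + p(w)) = √(49 + 4*I)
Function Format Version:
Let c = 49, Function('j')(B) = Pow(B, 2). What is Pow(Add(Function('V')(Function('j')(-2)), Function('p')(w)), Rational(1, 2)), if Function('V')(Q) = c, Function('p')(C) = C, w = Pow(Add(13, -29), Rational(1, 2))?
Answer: Pow(Add(49, Mul(4, I)), Rational(1, 2)) ≈ Add(7.0058, Mul(0.28548, I))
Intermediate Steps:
w = Mul(4, I) (w = Pow(-16, Rational(1, 2)) = Mul(4, I) ≈ Mul(4.0000, I))
Function('V')(Q) = 49
Pow(Add(Function('V')(Function('j')(-2)), Function('p')(w)), Rational(1, 2)) = Pow(Add(49, Mul(4, I)), Rational(1, 2))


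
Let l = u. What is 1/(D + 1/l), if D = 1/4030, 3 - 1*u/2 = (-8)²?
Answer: -122915/977 ≈ -125.81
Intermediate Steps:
u = -122 (u = 6 - 2*(-8)² = 6 - 2*64 = 6 - 128 = -122)
D = 1/4030 ≈ 0.00024814
l = -122
1/(D + 1/l) = 1/(1/4030 + 1/(-122)) = 1/(1/4030 - 1/122) = 1/(-977/122915) = -122915/977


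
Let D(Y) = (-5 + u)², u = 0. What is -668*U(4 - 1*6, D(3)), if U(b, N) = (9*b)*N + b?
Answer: 301936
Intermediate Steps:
D(Y) = 25 (D(Y) = (-5 + 0)² = (-5)² = 25)
U(b, N) = b + 9*N*b (U(b, N) = 9*N*b + b = b + 9*N*b)
-668*U(4 - 1*6, D(3)) = -668*(4 - 1*6)*(1 + 9*25) = -668*(4 - 6)*(1 + 225) = -(-1336)*226 = -668*(-452) = 301936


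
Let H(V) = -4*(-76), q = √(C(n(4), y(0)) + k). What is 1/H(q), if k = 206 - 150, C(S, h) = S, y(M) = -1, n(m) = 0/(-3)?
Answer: 1/304 ≈ 0.0032895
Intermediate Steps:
n(m) = 0 (n(m) = 0*(-⅓) = 0)
k = 56
q = 2*√14 (q = √(0 + 56) = √56 = 2*√14 ≈ 7.4833)
H(V) = 304
1/H(q) = 1/304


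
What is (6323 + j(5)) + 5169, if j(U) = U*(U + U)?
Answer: 11542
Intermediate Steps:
j(U) = 2*U² (j(U) = U*(2*U) = 2*U²)
(6323 + j(5)) + 5169 = (6323 + 2*5²) + 5169 = (6323 + 2*25) + 5169 = (6323 + 50) + 5169 = 6373 + 5169 = 11542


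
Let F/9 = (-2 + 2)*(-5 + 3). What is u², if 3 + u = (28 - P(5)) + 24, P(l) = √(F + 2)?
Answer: (49 - √2)² ≈ 2264.4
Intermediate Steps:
F = 0 (F = 9*((-2 + 2)*(-5 + 3)) = 9*(0*(-2)) = 9*0 = 0)
P(l) = √2 (P(l) = √(0 + 2) = √2)
u = 49 - √2 (u = -3 + ((28 - √2) + 24) = -3 + (52 - √2) = 49 - √2 ≈ 47.586)
u² = (49 - √2)²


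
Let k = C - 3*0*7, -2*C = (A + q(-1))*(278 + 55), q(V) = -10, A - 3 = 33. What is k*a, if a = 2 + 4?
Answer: -25974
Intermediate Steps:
A = 36 (A = 3 + 33 = 36)
C = -4329 (C = -(36 - 10)*(278 + 55)/2 = -13*333 = -1/2*8658 = -4329)
a = 6
k = -4329 (k = -4329 - 3*0*7 = -4329 + 0*7 = -4329 + 0 = -4329)
k*a = -4329*6 = -25974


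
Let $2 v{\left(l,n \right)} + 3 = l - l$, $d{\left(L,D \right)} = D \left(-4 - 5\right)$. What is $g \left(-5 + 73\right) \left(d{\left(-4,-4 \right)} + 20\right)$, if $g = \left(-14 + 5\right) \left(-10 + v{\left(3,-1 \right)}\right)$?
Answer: $394128$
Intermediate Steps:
$d{\left(L,D \right)} = - 9 D$ ($d{\left(L,D \right)} = D \left(-9\right) = - 9 D$)
$v{\left(l,n \right)} = - \frac{3}{2}$ ($v{\left(l,n \right)} = - \frac{3}{2} + \frac{l - l}{2} = - \frac{3}{2} + \frac{1}{2} \cdot 0 = - \frac{3}{2} + 0 = - \frac{3}{2}$)
$g = \frac{207}{2}$ ($g = \left(-14 + 5\right) \left(-10 - \frac{3}{2}\right) = \left(-9\right) \left(- \frac{23}{2}\right) = \frac{207}{2} \approx 103.5$)
$g \left(-5 + 73\right) \left(d{\left(-4,-4 \right)} + 20\right) = \frac{207 \left(-5 + 73\right) \left(\left(-9\right) \left(-4\right) + 20\right)}{2} = \frac{207 \cdot 68 \left(36 + 20\right)}{2} = \frac{207 \cdot 68 \cdot 56}{2} = \frac{207}{2} \cdot 3808 = 394128$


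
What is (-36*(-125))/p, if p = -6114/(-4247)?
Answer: 3185250/1019 ≈ 3125.9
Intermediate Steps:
p = 6114/4247 (p = -6114*(-1/4247) = 6114/4247 ≈ 1.4396)
(-36*(-125))/p = (-36*(-125))/(6114/4247) = 4500*(4247/6114) = 3185250/1019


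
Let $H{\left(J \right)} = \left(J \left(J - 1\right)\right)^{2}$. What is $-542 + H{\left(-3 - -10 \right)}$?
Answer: $1222$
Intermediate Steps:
$H{\left(J \right)} = J^{2} \left(-1 + J\right)^{2}$ ($H{\left(J \right)} = \left(J \left(-1 + J\right)\right)^{2} = J^{2} \left(-1 + J\right)^{2}$)
$-542 + H{\left(-3 - -10 \right)} = -542 + \left(-3 - -10\right)^{2} \left(-1 - -7\right)^{2} = -542 + \left(-3 + 10\right)^{2} \left(-1 + \left(-3 + 10\right)\right)^{2} = -542 + 7^{2} \left(-1 + 7\right)^{2} = -542 + 49 \cdot 6^{2} = -542 + 49 \cdot 36 = -542 + 1764 = 1222$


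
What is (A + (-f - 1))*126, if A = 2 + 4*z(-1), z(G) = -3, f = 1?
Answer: -1512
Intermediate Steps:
A = -10 (A = 2 + 4*(-3) = 2 - 12 = -10)
(A + (-f - 1))*126 = (-10 + (-1*1 - 1))*126 = (-10 + (-1 - 1))*126 = (-10 - 2)*126 = -12*126 = -1512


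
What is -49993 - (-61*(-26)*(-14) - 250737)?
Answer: 222948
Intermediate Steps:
-49993 - (-61*(-26)*(-14) - 250737) = -49993 - (1586*(-14) - 250737) = -49993 - (-22204 - 250737) = -49993 - 1*(-272941) = -49993 + 272941 = 222948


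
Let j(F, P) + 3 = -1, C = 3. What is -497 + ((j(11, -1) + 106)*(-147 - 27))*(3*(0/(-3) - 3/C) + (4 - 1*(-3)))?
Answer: -71489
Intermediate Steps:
j(F, P) = -4 (j(F, P) = -3 - 1 = -4)
-497 + ((j(11, -1) + 106)*(-147 - 27))*(3*(0/(-3) - 3/C) + (4 - 1*(-3))) = -497 + ((-4 + 106)*(-147 - 27))*(3*(0/(-3) - 3/3) + (4 - 1*(-3))) = -497 + (102*(-174))*(3*(0*(-⅓) - 3*⅓) + (4 + 3)) = -497 - 17748*(3*(0 - 1) + 7) = -497 - 17748*(3*(-1) + 7) = -497 - 17748*(-3 + 7) = -497 - 17748*4 = -497 - 70992 = -71489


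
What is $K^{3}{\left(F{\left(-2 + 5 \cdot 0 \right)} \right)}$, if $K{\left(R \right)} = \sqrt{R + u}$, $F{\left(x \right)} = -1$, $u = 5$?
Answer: $8$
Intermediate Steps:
$K{\left(R \right)} = \sqrt{5 + R}$ ($K{\left(R \right)} = \sqrt{R + 5} = \sqrt{5 + R}$)
$K^{3}{\left(F{\left(-2 + 5 \cdot 0 \right)} \right)} = \left(\sqrt{5 - 1}\right)^{3} = \left(\sqrt{4}\right)^{3} = 2^{3} = 8$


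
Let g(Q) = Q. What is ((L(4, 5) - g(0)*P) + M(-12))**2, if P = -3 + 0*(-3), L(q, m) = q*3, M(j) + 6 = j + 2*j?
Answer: 900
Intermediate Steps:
M(j) = -6 + 3*j (M(j) = -6 + (j + 2*j) = -6 + 3*j)
L(q, m) = 3*q
P = -3 (P = -3 + 0 = -3)
((L(4, 5) - g(0)*P) + M(-12))**2 = ((3*4 - 0*(-3)) + (-6 + 3*(-12)))**2 = ((12 - 1*0) + (-6 - 36))**2 = ((12 + 0) - 42)**2 = (12 - 42)**2 = (-30)**2 = 900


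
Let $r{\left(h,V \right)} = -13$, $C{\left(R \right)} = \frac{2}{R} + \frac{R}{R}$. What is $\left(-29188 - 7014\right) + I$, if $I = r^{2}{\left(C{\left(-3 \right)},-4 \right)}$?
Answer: $-36033$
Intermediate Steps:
$C{\left(R \right)} = 1 + \frac{2}{R}$ ($C{\left(R \right)} = \frac{2}{R} + 1 = 1 + \frac{2}{R}$)
$I = 169$ ($I = \left(-13\right)^{2} = 169$)
$\left(-29188 - 7014\right) + I = \left(-29188 - 7014\right) + 169 = -36202 + 169 = -36033$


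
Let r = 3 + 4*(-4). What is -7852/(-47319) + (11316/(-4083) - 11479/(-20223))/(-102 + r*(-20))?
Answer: 10425270360415/68592257625402 ≈ 0.15199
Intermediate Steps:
r = -13 (r = 3 - 16 = -13)
-7852/(-47319) + (11316/(-4083) - 11479/(-20223))/(-102 + r*(-20)) = -7852/(-47319) + (11316/(-4083) - 11479/(-20223))/(-102 - 13*(-20)) = -7852*(-1/47319) + (11316*(-1/4083) - 11479*(-1/20223))/(-102 + 260) = 7852/47319 + (-3772/1361 + 11479/20223)/158 = 7852/47319 - 60658237/27523503*1/158 = 7852/47319 - 60658237/4348713474 = 10425270360415/68592257625402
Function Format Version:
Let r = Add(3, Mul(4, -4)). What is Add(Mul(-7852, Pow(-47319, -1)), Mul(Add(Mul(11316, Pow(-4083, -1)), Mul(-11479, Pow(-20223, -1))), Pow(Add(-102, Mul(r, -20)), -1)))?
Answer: Rational(10425270360415, 68592257625402) ≈ 0.15199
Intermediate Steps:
r = -13 (r = Add(3, -16) = -13)
Add(Mul(-7852, Pow(-47319, -1)), Mul(Add(Mul(11316, Pow(-4083, -1)), Mul(-11479, Pow(-20223, -1))), Pow(Add(-102, Mul(r, -20)), -1))) = Add(Mul(-7852, Pow(-47319, -1)), Mul(Add(Mul(11316, Pow(-4083, -1)), Mul(-11479, Pow(-20223, -1))), Pow(Add(-102, Mul(-13, -20)), -1))) = Add(Mul(-7852, Rational(-1, 47319)), Mul(Add(Mul(11316, Rational(-1, 4083)), Mul(-11479, Rational(-1, 20223))), Pow(Add(-102, 260), -1))) = Add(Rational(7852, 47319), Mul(Add(Rational(-3772, 1361), Rational(11479, 20223)), Pow(158, -1))) = Add(Rational(7852, 47319), Mul(Rational(-60658237, 27523503), Rational(1, 158))) = Add(Rational(7852, 47319), Rational(-60658237, 4348713474)) = Rational(10425270360415, 68592257625402)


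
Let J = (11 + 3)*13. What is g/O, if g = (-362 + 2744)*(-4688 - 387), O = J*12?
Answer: -287825/52 ≈ -5535.1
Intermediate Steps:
J = 182 (J = 14*13 = 182)
O = 2184 (O = 182*12 = 2184)
g = -12088650 (g = 2382*(-5075) = -12088650)
g/O = -12088650/2184 = -12088650*1/2184 = -287825/52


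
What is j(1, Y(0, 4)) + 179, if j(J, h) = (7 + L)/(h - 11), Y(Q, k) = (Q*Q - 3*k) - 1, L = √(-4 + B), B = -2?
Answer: 4289/24 - I*√6/24 ≈ 178.71 - 0.10206*I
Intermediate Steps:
L = I*√6 (L = √(-4 - 2) = √(-6) = I*√6 ≈ 2.4495*I)
Y(Q, k) = -1 + Q² - 3*k (Y(Q, k) = (Q² - 3*k) - 1 = -1 + Q² - 3*k)
j(J, h) = (7 + I*√6)/(-11 + h) (j(J, h) = (7 + I*√6)/(h - 11) = (7 + I*√6)/(-11 + h))
j(1, Y(0, 4)) + 179 = (7 + I*√6)/(-11 + (-1 + 0² - 3*4)) + 179 = (7 + I*√6)/(-11 + (-1 + 0 - 12)) + 179 = (7 + I*√6)/(-11 - 13) + 179 = (7 + I*√6)/(-24) + 179 = -(7 + I*√6)/24 + 179 = (-7/24 - I*√6/24) + 179 = 4289/24 - I*√6/24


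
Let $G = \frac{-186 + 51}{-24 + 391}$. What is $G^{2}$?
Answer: $\frac{18225}{134689} \approx 0.13531$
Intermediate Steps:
$G = - \frac{135}{367} \approx -0.36785$
$G^{2} = \left(- \frac{135}{367}\right)^{2} = \frac{18225}{134689}$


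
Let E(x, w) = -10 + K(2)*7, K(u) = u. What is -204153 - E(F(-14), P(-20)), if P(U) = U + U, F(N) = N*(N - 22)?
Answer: -204157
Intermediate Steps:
F(N) = N*(-22 + N)
P(U) = 2*U
E(x, w) = 4 (E(x, w) = -10 + 2*7 = -10 + 14 = 4)
-204153 - E(F(-14), P(-20)) = -204153 - 1*4 = -204153 - 4 = -204157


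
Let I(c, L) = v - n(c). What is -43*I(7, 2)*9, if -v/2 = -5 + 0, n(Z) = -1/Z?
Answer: -27477/7 ≈ -3925.3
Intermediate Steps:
v = 10 (v = -2*(-5 + 0) = -2*(-5) = 10)
I(c, L) = 10 + 1/c (I(c, L) = 10 - (-1)/c = 10 + 1/c)
-43*I(7, 2)*9 = -43*(10 + 1/7)*9 = -43*(10 + ⅐)*9 = -43*71/7*9 = -3053/7*9 = -27477/7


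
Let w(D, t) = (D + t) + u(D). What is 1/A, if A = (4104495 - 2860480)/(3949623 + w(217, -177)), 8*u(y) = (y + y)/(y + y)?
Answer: 6319461/1990424 ≈ 3.1749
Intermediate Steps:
u(y) = 1/8 (u(y) = ((y + y)/(y + y))/8 = ((2*y)/((2*y)))/8 = ((2*y)*(1/(2*y)))/8 = (1/8)*1 = 1/8)
w(D, t) = 1/8 + D + t (w(D, t) = (D + t) + 1/8 = 1/8 + D + t)
A = 1990424/6319461 (A = (4104495 - 2860480)/(3949623 + (1/8 + 217 - 177)) = 1244015/(3949623 + 321/8) = 1244015/(31597305/8) = 1244015*(8/31597305) = 1990424/6319461 ≈ 0.31497)
1/A = 1/(1990424/6319461) = 6319461/1990424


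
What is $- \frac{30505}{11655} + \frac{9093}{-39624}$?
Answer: $- \frac{87647269}{30787848} \approx -2.8468$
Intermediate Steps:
$- \frac{30505}{11655} + \frac{9093}{-39624} = \left(-30505\right) \frac{1}{11655} + 9093 \left(- \frac{1}{39624}\right) = - \frac{6101}{2331} - \frac{3031}{13208} = - \frac{87647269}{30787848}$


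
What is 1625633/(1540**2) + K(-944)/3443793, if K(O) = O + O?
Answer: 5593865965169/8167299478800 ≈ 0.68491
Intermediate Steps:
K(O) = 2*O
1625633/(1540**2) + K(-944)/3443793 = 1625633/(1540**2) + (2*(-944))/3443793 = 1625633/2371600 - 1888*1/3443793 = 1625633*(1/2371600) - 1888/3443793 = 1625633/2371600 - 1888/3443793 = 5593865965169/8167299478800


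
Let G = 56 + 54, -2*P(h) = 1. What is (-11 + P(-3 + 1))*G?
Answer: -1265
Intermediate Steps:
P(h) = -½ (P(h) = -½*1 = -½)
G = 110
(-11 + P(-3 + 1))*G = (-11 - ½)*110 = -23/2*110 = -1265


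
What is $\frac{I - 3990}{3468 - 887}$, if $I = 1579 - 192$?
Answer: $- \frac{2603}{2581} \approx -1.0085$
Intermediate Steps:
$I = 1387$
$\frac{I - 3990}{3468 - 887} = \frac{1387 - 3990}{3468 - 887} = - \frac{2603}{2581}$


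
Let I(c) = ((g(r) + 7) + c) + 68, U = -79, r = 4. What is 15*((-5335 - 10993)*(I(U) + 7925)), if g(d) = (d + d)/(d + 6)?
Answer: -1940207256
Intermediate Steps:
g(d) = 2*d/(6 + d) (g(d) = (2*d)/(6 + d) = 2*d/(6 + d))
I(c) = 379/5 + c (I(c) = ((2*4/(6 + 4) + 7) + c) + 68 = ((2*4/10 + 7) + c) + 68 = ((2*4*(⅒) + 7) + c) + 68 = ((⅘ + 7) + c) + 68 = (39/5 + c) + 68 = 379/5 + c)
15*((-5335 - 10993)*(I(U) + 7925)) = 15*((-5335 - 10993)*((379/5 - 79) + 7925)) = 15*(-16328*(-16/5 + 7925)) = 15*(-16328*39609/5) = 15*(-646735752/5) = -1940207256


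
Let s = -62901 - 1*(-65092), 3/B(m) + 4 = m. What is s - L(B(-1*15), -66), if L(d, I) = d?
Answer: 41632/19 ≈ 2191.2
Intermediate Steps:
B(m) = 3/(-4 + m)
s = 2191 (s = -62901 + 65092 = 2191)
s - L(B(-1*15), -66) = 2191 - 3/(-4 - 1*15) = 2191 - 3/(-4 - 15) = 2191 - 3/(-19) = 2191 - 3*(-1)/19 = 2191 - 1*(-3/19) = 2191 + 3/19 = 41632/19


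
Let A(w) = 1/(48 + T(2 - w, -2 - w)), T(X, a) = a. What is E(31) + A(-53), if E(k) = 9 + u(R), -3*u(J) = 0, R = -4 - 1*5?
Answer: 892/99 ≈ 9.0101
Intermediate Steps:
R = -9 (R = -4 - 5 = -9)
u(J) = 0 (u(J) = -1/3*0 = 0)
E(k) = 9 (E(k) = 9 + 0 = 9)
A(w) = 1/(46 - w) (A(w) = 1/(48 + (-2 - w)) = 1/(46 - w))
E(31) + A(-53) = 9 - 1/(-46 - 53) = 9 - 1/(-99) = 9 - 1*(-1/99) = 9 + 1/99 = 892/99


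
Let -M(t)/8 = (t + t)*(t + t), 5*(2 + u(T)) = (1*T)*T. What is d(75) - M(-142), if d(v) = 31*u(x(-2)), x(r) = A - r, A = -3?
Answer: 3225961/5 ≈ 6.4519e+5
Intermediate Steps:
x(r) = -3 - r
u(T) = -2 + T**2/5 (u(T) = -2 + ((1*T)*T)/5 = -2 + (T*T)/5 = -2 + T**2/5)
M(t) = -32*t**2 (M(t) = -8*(t + t)*(t + t) = -8*2*t*2*t = -32*t**2)
d(v) = -279/5 (d(v) = 31*(-2 + (-3 - 1*(-2))**2/5) = 31*(-2 + (-3 + 2)**2/5) = 31*(-2 + (1/5)*(-1)**2) = 31*(-2 + (1/5)*1) = 31*(-2 + 1/5) = 31*(-9/5) = -279/5)
d(75) - M(-142) = -279/5 - (-32)*(-142)**2 = -279/5 - (-32)*20164 = -279/5 - 1*(-645248) = -279/5 + 645248 = 3225961/5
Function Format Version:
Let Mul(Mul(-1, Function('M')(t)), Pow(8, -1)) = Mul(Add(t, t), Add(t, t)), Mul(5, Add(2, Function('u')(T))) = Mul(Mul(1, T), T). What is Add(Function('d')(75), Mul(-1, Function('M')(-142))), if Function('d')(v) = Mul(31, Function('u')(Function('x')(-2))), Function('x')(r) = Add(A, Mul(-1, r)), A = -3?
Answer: Rational(3225961, 5) ≈ 6.4519e+5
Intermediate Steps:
Function('x')(r) = Add(-3, Mul(-1, r))
Function('u')(T) = Add(-2, Mul(Rational(1, 5), Pow(T, 2))) (Function('u')(T) = Add(-2, Mul(Rational(1, 5), Mul(Mul(1, T), T))) = Add(-2, Mul(Rational(1, 5), Mul(T, T))) = Add(-2, Mul(Rational(1, 5), Pow(T, 2))))
Function('M')(t) = Mul(-32, Pow(t, 2)) (Function('M')(t) = Mul(-8, Mul(Add(t, t), Add(t, t))) = Mul(-8, Mul(Mul(2, t), Mul(2, t))) = Mul(-8, Mul(4, Pow(t, 2))) = Mul(-32, Pow(t, 2)))
Function('d')(v) = Rational(-279, 5) (Function('d')(v) = Mul(31, Add(-2, Mul(Rational(1, 5), Pow(Add(-3, Mul(-1, -2)), 2)))) = Mul(31, Add(-2, Mul(Rational(1, 5), Pow(Add(-3, 2), 2)))) = Mul(31, Add(-2, Mul(Rational(1, 5), Pow(-1, 2)))) = Mul(31, Add(-2, Mul(Rational(1, 5), 1))) = Mul(31, Add(-2, Rational(1, 5))) = Mul(31, Rational(-9, 5)) = Rational(-279, 5))
Add(Function('d')(75), Mul(-1, Function('M')(-142))) = Add(Rational(-279, 5), Mul(-1, Mul(-32, Pow(-142, 2)))) = Add(Rational(-279, 5), Mul(-1, Mul(-32, 20164))) = Add(Rational(-279, 5), Mul(-1, -645248)) = Add(Rational(-279, 5), 645248) = Rational(3225961, 5)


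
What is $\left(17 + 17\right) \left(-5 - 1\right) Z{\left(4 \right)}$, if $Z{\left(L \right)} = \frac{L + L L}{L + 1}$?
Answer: $-816$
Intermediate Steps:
$Z{\left(L \right)} = \frac{L + L^{2}}{1 + L}$
$\left(17 + 17\right) \left(-5 - 1\right) Z{\left(4 \right)} = \left(17 + 17\right) \left(-5 - 1\right) 4 = 34 \left(\left(-6\right) 4\right) = 34 \left(-24\right) = -816$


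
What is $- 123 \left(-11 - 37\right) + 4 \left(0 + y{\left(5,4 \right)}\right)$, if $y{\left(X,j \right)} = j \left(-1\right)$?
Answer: $5888$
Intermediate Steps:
$y{\left(X,j \right)} = - j$
$- 123 \left(-11 - 37\right) + 4 \left(0 + y{\left(5,4 \right)}\right) = - 123 \left(-11 - 37\right) + 4 \left(0 - 4\right) = \left(-123\right) \left(-48\right) + 4 \left(0 - 4\right) = 5904 + 4 \left(-4\right) = 5904 - 16 = 5888$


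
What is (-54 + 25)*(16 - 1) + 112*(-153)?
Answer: -17571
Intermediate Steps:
(-54 + 25)*(16 - 1) + 112*(-153) = -29*15 - 17136 = -435 - 17136 = -17571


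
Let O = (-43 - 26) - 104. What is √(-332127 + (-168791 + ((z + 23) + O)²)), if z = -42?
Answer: I*√464054 ≈ 681.21*I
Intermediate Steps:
O = -173 (O = -69 - 104 = -173)
√(-332127 + (-168791 + ((z + 23) + O)²)) = √(-332127 + (-168791 + ((-42 + 23) - 173)²)) = √(-332127 + (-168791 + (-19 - 173)²)) = √(-332127 + (-168791 + (-192)²)) = √(-332127 + (-168791 + 36864)) = √(-332127 - 131927) = √(-464054) = I*√464054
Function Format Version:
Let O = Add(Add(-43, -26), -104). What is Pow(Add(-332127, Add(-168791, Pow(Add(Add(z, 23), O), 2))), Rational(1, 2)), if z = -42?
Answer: Mul(I, Pow(464054, Rational(1, 2))) ≈ Mul(681.21, I)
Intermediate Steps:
O = -173 (O = Add(-69, -104) = -173)
Pow(Add(-332127, Add(-168791, Pow(Add(Add(z, 23), O), 2))), Rational(1, 2)) = Pow(Add(-332127, Add(-168791, Pow(Add(Add(-42, 23), -173), 2))), Rational(1, 2)) = Pow(Add(-332127, Add(-168791, Pow(Add(-19, -173), 2))), Rational(1, 2)) = Pow(Add(-332127, Add(-168791, Pow(-192, 2))), Rational(1, 2)) = Pow(Add(-332127, Add(-168791, 36864)), Rational(1, 2)) = Pow(Add(-332127, -131927), Rational(1, 2)) = Pow(-464054, Rational(1, 2)) = Mul(I, Pow(464054, Rational(1, 2)))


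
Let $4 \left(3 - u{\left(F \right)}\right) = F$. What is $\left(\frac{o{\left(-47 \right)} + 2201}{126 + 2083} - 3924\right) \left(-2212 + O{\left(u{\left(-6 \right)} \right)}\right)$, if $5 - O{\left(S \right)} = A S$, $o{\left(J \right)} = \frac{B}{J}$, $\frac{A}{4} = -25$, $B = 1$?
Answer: $\frac{715622596542}{103823} \approx 6.8927 \cdot 10^{6}$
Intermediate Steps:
$A = -100$ ($A = 4 \left(-25\right) = -100$)
$o{\left(J \right)} = \frac{1}{J}$ ($o{\left(J \right)} = 1 \frac{1}{J} = \frac{1}{J}$)
$u{\left(F \right)} = 3 - \frac{F}{4}$
$O{\left(S \right)} = 5 + 100 S$ ($O{\left(S \right)} = 5 - - 100 S = 5 + 100 S$)
$\left(\frac{o{\left(-47 \right)} + 2201}{126 + 2083} - 3924\right) \left(-2212 + O{\left(u{\left(-6 \right)} \right)}\right) = \left(\frac{\frac{1}{-47} + 2201}{126 + 2083} - 3924\right) \left(-2212 + \left(5 + 100 \left(3 - - \frac{3}{2}\right)\right)\right) = \left(\frac{- \frac{1}{47} + 2201}{2209} - 3924\right) \left(-2212 + \left(5 + 100 \left(3 + \frac{3}{2}\right)\right)\right) = \left(\frac{103446}{47} \cdot \frac{1}{2209} - 3924\right) \left(-2212 + \left(5 + 100 \cdot \frac{9}{2}\right)\right) = \left(\frac{103446}{103823} - 3924\right) \left(-2212 + \left(5 + 450\right)\right) = - \frac{407298006 \left(-2212 + 455\right)}{103823} = \left(- \frac{407298006}{103823}\right) \left(-1757\right) = \frac{715622596542}{103823}$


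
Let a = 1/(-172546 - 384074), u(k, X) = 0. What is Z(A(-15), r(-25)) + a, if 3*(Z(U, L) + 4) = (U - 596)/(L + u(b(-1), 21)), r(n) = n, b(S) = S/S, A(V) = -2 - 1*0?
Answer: 11058179/2783100 ≈ 3.9733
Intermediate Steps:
A(V) = -2 (A(V) = -2 + 0 = -2)
b(S) = 1
a = -1/556620 (a = 1/(-556620) = -1/556620 ≈ -1.7966e-6)
Z(U, L) = -4 + (-596 + U)/(3*L) (Z(U, L) = -4 + ((U - 596)/(L + 0))/3 = -4 + ((-596 + U)/L)/3 = -4 + (-596 + U)/(3*L))
Z(A(-15), r(-25)) + a = (⅓)*(-596 - 2 - 12*(-25))/(-25) - 1/556620 = (⅓)*(-1/25)*(-596 - 2 + 300) - 1/556620 = (⅓)*(-1/25)*(-298) - 1/556620 = 298/75 - 1/556620 = 11058179/2783100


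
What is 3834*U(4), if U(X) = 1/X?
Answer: 1917/2 ≈ 958.50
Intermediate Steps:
3834*U(4) = 3834/4 = 3834*(¼) = 1917/2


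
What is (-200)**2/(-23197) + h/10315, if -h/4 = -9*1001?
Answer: 423327092/239277055 ≈ 1.7692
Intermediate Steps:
h = 36036 (h = -(-36)*1001 = -4*(-9009) = 36036)
(-200)**2/(-23197) + h/10315 = (-200)**2/(-23197) + 36036/10315 = 40000*(-1/23197) + 36036*(1/10315) = -40000/23197 + 36036/10315 = 423327092/239277055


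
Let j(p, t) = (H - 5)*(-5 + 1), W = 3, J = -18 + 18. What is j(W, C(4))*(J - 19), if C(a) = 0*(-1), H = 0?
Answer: -380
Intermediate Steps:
J = 0
C(a) = 0
j(p, t) = 20 (j(p, t) = (0 - 5)*(-5 + 1) = -5*(-4) = 20)
j(W, C(4))*(J - 19) = 20*(0 - 19) = 20*(-19) = -380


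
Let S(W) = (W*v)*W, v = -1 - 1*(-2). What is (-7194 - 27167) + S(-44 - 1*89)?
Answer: -16672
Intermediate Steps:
v = 1 (v = -1 + 2 = 1)
S(W) = W**2 (S(W) = (W*1)*W = W*W = W**2)
(-7194 - 27167) + S(-44 - 1*89) = (-7194 - 27167) + (-44 - 1*89)**2 = -34361 + (-44 - 89)**2 = -34361 + (-133)**2 = -34361 + 17689 = -16672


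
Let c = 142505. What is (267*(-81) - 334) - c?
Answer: -164466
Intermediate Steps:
(267*(-81) - 334) - c = (267*(-81) - 334) - 1*142505 = (-21627 - 334) - 142505 = -21961 - 142505 = -164466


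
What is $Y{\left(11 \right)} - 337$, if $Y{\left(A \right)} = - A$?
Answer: $-348$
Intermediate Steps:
$Y{\left(11 \right)} - 337 = \left(-1\right) 11 - 337 = -11 - 337 = -348$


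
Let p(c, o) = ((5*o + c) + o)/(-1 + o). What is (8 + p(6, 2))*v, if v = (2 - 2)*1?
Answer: 0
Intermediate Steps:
p(c, o) = (c + 6*o)/(-1 + o) (p(c, o) = ((c + 5*o) + o)/(-1 + o) = (c + 6*o)/(-1 + o))
v = 0 (v = 0*1 = 0)
(8 + p(6, 2))*v = (8 + (6 + 6*2)/(-1 + 2))*0 = (8 + (6 + 12)/1)*0 = (8 + 1*18)*0 = (8 + 18)*0 = 26*0 = 0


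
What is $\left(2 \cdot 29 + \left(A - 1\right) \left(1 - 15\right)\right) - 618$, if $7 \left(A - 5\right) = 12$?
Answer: $-640$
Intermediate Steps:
$A = \frac{47}{7}$ ($A = 5 + \frac{1}{7} \cdot 12 = 5 + \frac{12}{7} = \frac{47}{7} \approx 6.7143$)
$\left(2 \cdot 29 + \left(A - 1\right) \left(1 - 15\right)\right) - 618 = \left(2 \cdot 29 + \left(\frac{47}{7} - 1\right) \left(1 - 15\right)\right) - 618 = \left(58 + \frac{40}{7} \left(-14\right)\right) - 618 = \left(58 - 80\right) - 618 = -22 - 618 = -640$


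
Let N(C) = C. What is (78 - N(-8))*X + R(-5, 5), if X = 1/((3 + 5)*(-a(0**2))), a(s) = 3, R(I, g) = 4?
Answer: 5/12 ≈ 0.41667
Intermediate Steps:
X = -1/24 (X = 1/((3 + 5)*(-1*3)) = 1/(8*(-3)) = 1/(-24) = -1/24 ≈ -0.041667)
(78 - N(-8))*X + R(-5, 5) = (78 - 1*(-8))*(-1/24) + 4 = (78 + 8)*(-1/24) + 4 = 86*(-1/24) + 4 = -43/12 + 4 = 5/12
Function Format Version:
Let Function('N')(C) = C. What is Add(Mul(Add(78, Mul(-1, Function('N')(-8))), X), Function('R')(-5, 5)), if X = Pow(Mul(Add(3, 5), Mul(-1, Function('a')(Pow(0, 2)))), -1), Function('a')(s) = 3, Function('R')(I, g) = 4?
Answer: Rational(5, 12) ≈ 0.41667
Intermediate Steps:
X = Rational(-1, 24) (X = Pow(Mul(Add(3, 5), Mul(-1, 3)), -1) = Pow(Mul(8, -3), -1) = Pow(-24, -1) = Rational(-1, 24) ≈ -0.041667)
Add(Mul(Add(78, Mul(-1, Function('N')(-8))), X), Function('R')(-5, 5)) = Add(Mul(Add(78, Mul(-1, -8)), Rational(-1, 24)), 4) = Add(Mul(Add(78, 8), Rational(-1, 24)), 4) = Add(Mul(86, Rational(-1, 24)), 4) = Add(Rational(-43, 12), 4) = Rational(5, 12)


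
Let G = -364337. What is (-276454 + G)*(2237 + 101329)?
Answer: -66364160706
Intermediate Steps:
(-276454 + G)*(2237 + 101329) = (-276454 - 364337)*(2237 + 101329) = -640791*103566 = -66364160706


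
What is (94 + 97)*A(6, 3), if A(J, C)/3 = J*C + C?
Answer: 12033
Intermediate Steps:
A(J, C) = 3*C + 3*C*J (A(J, C) = 3*(J*C + C) = 3*(C*J + C) = 3*(C + C*J) = 3*C + 3*C*J)
(94 + 97)*A(6, 3) = (94 + 97)*(3*3*(1 + 6)) = 191*(3*3*7) = 191*63 = 12033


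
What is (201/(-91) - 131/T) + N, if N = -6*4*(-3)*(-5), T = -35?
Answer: -163102/455 ≈ -358.47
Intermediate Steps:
N = -360 (N = -(-72)*(-5) = -6*60 = -360)
(201/(-91) - 131/T) + N = (201/(-91) - 131/(-35)) - 360 = (201*(-1/91) - 131*(-1/35)) - 360 = (-201/91 + 131/35) - 360 = 698/455 - 360 = -163102/455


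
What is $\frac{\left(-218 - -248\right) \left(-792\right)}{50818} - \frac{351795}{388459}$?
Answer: $- \frac{13553652075}{9870354731} \approx -1.3732$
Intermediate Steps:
$\frac{\left(-218 - -248\right) \left(-792\right)}{50818} - \frac{351795}{388459} = \left(-218 + 248\right) \left(-792\right) \frac{1}{50818} - \frac{351795}{388459} = 30 \left(-792\right) \frac{1}{50818} - \frac{351795}{388459} = \left(-23760\right) \frac{1}{50818} - \frac{351795}{388459} = - \frac{11880}{25409} - \frac{351795}{388459} = - \frac{13553652075}{9870354731}$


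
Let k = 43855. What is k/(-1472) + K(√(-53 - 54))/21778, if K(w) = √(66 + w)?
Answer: -43855/1472 + √(66 + I*√107)/21778 ≈ -29.792 + 2.9144e-5*I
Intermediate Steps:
k/(-1472) + K(√(-53 - 54))/21778 = 43855/(-1472) + √(66 + √(-53 - 54))/21778 = 43855*(-1/1472) + √(66 + √(-107))*(1/21778) = -43855/1472 + √(66 + I*√107)*(1/21778) = -43855/1472 + √(66 + I*√107)/21778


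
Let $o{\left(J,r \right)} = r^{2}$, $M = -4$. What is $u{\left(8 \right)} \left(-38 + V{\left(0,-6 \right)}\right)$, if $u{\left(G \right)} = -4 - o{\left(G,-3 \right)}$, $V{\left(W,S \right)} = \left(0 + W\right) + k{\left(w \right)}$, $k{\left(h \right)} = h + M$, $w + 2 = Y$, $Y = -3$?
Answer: $611$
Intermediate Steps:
$w = -5$ ($w = -2 - 3 = -5$)
$k{\left(h \right)} = -4 + h$ ($k{\left(h \right)} = h - 4 = -4 + h$)
$V{\left(W,S \right)} = -9 + W$ ($V{\left(W,S \right)} = \left(0 + W\right) - 9 = W - 9 = -9 + W$)
$u{\left(G \right)} = -13$ ($u{\left(G \right)} = -4 - \left(-3\right)^{2} = -4 - 9 = -13$)
$u{\left(8 \right)} \left(-38 + V{\left(0,-6 \right)}\right) = - 13 \left(-38 + \left(-9 + 0\right)\right) = - 13 \left(-38 - 9\right) = \left(-13\right) \left(-47\right) = 611$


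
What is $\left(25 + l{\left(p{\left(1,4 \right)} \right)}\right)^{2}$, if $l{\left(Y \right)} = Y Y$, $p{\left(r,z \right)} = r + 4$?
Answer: $2500$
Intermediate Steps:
$p{\left(r,z \right)} = 4 + r$
$l{\left(Y \right)} = Y^{2}$
$\left(25 + l{\left(p{\left(1,4 \right)} \right)}\right)^{2} = \left(25 + \left(4 + 1\right)^{2}\right)^{2} = \left(25 + 5^{2}\right)^{2} = \left(25 + 25\right)^{2} = 50^{2} = 2500$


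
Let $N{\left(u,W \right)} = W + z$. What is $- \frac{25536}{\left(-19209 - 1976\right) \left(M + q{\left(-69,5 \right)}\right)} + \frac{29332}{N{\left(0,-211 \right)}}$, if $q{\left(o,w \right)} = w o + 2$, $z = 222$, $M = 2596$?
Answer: $\frac{24561595108}{9211015} \approx 2666.5$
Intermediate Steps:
$q{\left(o,w \right)} = 2 + o w$ ($q{\left(o,w \right)} = o w + 2 = 2 + o w$)
$N{\left(u,W \right)} = 222 + W$ ($N{\left(u,W \right)} = W + 222 = 222 + W$)
$- \frac{25536}{\left(-19209 - 1976\right) \left(M + q{\left(-69,5 \right)}\right)} + \frac{29332}{N{\left(0,-211 \right)}} = - \frac{25536}{\left(-19209 - 1976\right) \left(2596 + \left(2 - 345\right)\right)} + \frac{29332}{222 - 211} = - \frac{25536}{\left(-21185\right) \left(2596 + \left(2 - 345\right)\right)} + \frac{29332}{11} = - \frac{25536}{\left(-21185\right) \left(2596 - 343\right)} + 29332 \cdot \frac{1}{11} = - \frac{25536}{\left(-21185\right) 2253} + \frac{29332}{11} = - \frac{25536}{-47729805} + \frac{29332}{11} = \left(-25536\right) \left(- \frac{1}{47729805}\right) + \frac{29332}{11} = \frac{448}{837365} + \frac{29332}{11} = \frac{24561595108}{9211015}$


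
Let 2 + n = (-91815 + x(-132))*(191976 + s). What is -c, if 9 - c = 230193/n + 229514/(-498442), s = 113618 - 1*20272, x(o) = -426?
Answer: -62052128110964237/6559094627835484 ≈ -9.4605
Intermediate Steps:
s = 93346 (s = 113618 - 20272 = 93346)
n = -26318386604 (n = -2 + (-91815 - 426)*(191976 + 93346) = -2 - 92241*285322 = -2 - 26318386602 = -26318386604)
c = 62052128110964237/6559094627835484 (c = 9 - (230193/(-26318386604) + 229514/(-498442)) = 9 - (230193*(-1/26318386604) + 229514*(-1/498442)) = 9 - (-230193/26318386604 - 114757/249221) = 9 - 1*(-3020276460444881/6559094627835484) = 9 + 3020276460444881/6559094627835484 = 62052128110964237/6559094627835484 ≈ 9.4605)
-c = -1*62052128110964237/6559094627835484 = -62052128110964237/6559094627835484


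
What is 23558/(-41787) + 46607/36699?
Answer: 361003889/511180371 ≈ 0.70622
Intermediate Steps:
23558/(-41787) + 46607/36699 = 23558*(-1/41787) + 46607*(1/36699) = -23558/41787 + 46607/36699 = 361003889/511180371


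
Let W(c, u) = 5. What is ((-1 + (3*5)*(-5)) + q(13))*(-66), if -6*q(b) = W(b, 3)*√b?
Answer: 5016 + 55*√13 ≈ 5214.3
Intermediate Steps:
q(b) = -5*√b/6
((-1 + (3*5)*(-5)) + q(13))*(-66) = ((-1 + (3*5)*(-5)) - 5*√13/6)*(-66) = ((-1 + 15*(-5)) - 5*√13/6)*(-66) = ((-1 - 75) - 5*√13/6)*(-66) = (-76 - 5*√13/6)*(-66) = 5016 + 55*√13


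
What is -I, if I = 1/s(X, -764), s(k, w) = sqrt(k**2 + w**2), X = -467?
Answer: -sqrt(801785)/801785 ≈ -0.0011168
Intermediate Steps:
I = sqrt(801785)/801785 (I = 1/(sqrt((-467)**2 + (-764)**2)) = 1/(sqrt(218089 + 583696)) = 1/(sqrt(801785)) = sqrt(801785)/801785 ≈ 0.0011168)
-I = -sqrt(801785)/801785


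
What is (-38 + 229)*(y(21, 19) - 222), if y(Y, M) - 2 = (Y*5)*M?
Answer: 339025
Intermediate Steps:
y(Y, M) = 2 + 5*M*Y (y(Y, M) = 2 + (Y*5)*M = 2 + (5*Y)*M = 2 + 5*M*Y)
(-38 + 229)*(y(21, 19) - 222) = (-38 + 229)*((2 + 5*19*21) - 222) = 191*((2 + 1995) - 222) = 191*(1997 - 222) = 191*1775 = 339025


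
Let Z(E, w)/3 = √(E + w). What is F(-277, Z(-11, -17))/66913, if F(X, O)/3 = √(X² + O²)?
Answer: 3*√76477/66913 ≈ 0.012399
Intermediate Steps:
Z(E, w) = 3*√(E + w)
F(X, O) = 3*√(O² + X²) (F(X, O) = 3*√(X² + O²) = 3*√(O² + X²))
F(-277, Z(-11, -17))/66913 = (3*√((3*√(-11 - 17))² + (-277)²))/66913 = (3*√((3*√(-28))² + 76729))*(1/66913) = (3*√((3*(2*I*√7))² + 76729))*(1/66913) = (3*√((6*I*√7)² + 76729))*(1/66913) = (3*√(-252 + 76729))*(1/66913) = (3*√76477)*(1/66913) = 3*√76477/66913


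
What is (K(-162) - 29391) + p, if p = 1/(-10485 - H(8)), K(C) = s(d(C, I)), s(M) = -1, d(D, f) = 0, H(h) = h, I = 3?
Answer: -308410257/10493 ≈ -29392.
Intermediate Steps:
K(C) = -1
p = -1/10493 (p = 1/(-10485 - 1*8) = 1/(-10485 - 8) = 1/(-10493) = -1/10493 ≈ -9.5302e-5)
(K(-162) - 29391) + p = (-1 - 29391) - 1/10493 = -29392 - 1/10493 = -308410257/10493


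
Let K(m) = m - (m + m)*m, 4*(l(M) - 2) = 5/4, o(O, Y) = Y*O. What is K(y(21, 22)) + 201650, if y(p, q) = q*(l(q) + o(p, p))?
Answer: -6080823637/32 ≈ -1.9003e+8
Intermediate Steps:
o(O, Y) = O*Y
l(M) = 37/16 (l(M) = 2 + (5/4)/4 = 2 + (5*(1/4))/4 = 2 + (1/4)*(5/4) = 2 + 5/16 = 37/16)
y(p, q) = q*(37/16 + p**2) (y(p, q) = q*(37/16 + p*p) = q*(37/16 + p**2))
K(m) = m - 2*m**2 (K(m) = m - 2*m*m = m - 2*m**2)
K(y(21, 22)) + 201650 = ((1/16)*22*(37 + 16*21**2))*(1 - 22*(37 + 16*21**2)/8) + 201650 = ((1/16)*22*(37 + 16*441))*(1 - 22*(37 + 16*441)/8) + 201650 = ((1/16)*22*(37 + 7056))*(1 - 22*(37 + 7056)/8) + 201650 = ((1/16)*22*7093)*(1 - 22*7093/8) + 201650 = 78023*(1 - 2*78023/8)/8 + 201650 = 78023*(1 - 78023/4)/8 + 201650 = (78023/8)*(-78019/4) + 201650 = -6087276437/32 + 201650 = -6080823637/32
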